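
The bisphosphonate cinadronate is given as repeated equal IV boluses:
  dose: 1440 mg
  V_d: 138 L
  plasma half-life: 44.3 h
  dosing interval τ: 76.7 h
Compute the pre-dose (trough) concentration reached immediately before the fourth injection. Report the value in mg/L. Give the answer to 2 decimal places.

4.37 mg/L

C₀ per dose = Dose / Vd = 1440 / 138 = 10.43 mg/L
k = ln2 / t½ = 0.693147 / 44.3 = 0.01565 h⁻¹
Fraction remaining after one interval: r = e^(−kτ) = e^(−0.01565 × 76.7) = 0.3011
Before dose 4, 3 doses have been given (aged 1τ, 2τ, 3τ).
C_trough = C₀ × (r + r² + … + r^3) = C₀ × r(1−r^3)/(1−r)
        = 10.43 × 0.3011 × (1 − 0.02730) / (1 − 0.3011) = 4.371 mg/L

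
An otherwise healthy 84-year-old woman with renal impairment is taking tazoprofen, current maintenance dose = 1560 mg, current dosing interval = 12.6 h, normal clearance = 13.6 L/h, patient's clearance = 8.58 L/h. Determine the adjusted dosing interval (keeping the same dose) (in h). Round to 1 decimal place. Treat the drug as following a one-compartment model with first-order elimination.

To keep the same average steady-state level, dosing rate must scale with clearance.
CL ratio = 8.58 / 13.6 = 0.6309
New interval (same dose) = 12.6 / 0.6309 = 19.97 h

20.0 h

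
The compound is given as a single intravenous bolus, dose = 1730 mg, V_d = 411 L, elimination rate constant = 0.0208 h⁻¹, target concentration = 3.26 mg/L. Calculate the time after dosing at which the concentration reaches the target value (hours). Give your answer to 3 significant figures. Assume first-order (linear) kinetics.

C₀ = Dose / Vd = 1730 / 411 = 4.209 mg/L
t = ln(C₀ / C) / k = ln(4.209 / 3.26) / 0.02080
  = ln(1.291) / 0.02080 = 0.2554 / 0.02080 = 12.28 h

12.3 h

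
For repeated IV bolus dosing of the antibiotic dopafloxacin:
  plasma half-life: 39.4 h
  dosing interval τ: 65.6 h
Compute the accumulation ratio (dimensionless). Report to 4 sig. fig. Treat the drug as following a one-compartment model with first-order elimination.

1.461

k = ln2 / t½ = 0.693147 / 39.4 = 0.01759 h⁻¹
e^(−kτ) = e^(−0.01759 × 65.6) = 0.3154
Accumulation ratio R = 1 / (1 − e^(−kτ)) = 1 / (1 − 0.3154) = 1.461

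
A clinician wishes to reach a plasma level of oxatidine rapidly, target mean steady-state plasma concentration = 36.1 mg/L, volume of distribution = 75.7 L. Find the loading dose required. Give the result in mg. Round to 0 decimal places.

LD = Css × Vd = 36.1 × 75.7 = 2733 mg

2733 mg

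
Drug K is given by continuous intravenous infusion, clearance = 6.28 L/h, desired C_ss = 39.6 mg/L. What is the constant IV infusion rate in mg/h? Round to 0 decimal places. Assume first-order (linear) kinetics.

249 mg/h

At steady state, infusion rate R₀ = Css × CL = 39.6 × 6.280 = 248.7 mg/h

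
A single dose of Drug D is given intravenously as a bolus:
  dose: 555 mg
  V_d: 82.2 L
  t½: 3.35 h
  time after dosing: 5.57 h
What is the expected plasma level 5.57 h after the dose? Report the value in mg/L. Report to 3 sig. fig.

2.13 mg/L

C₀ = Dose / Vd = 555.0 / 82.2 = 6.752 mg/L
k = ln2 / t½ = 0.693147 / 3.35 = 0.2069 h⁻¹
C = C₀ · e^(−k·t) = 6.752 × e^(−0.2069 × 5.57)
  = 6.752 × 0.3159 = 2.133 mg/L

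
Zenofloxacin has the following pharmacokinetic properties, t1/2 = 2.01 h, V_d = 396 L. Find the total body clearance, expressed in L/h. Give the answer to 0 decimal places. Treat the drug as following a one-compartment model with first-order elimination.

k = ln2 / t½ = 0.693147 / 2.01 = 0.3448 h⁻¹
CL = k × Vd = 0.3448 × 396 = 136.5 L/h

137 L/h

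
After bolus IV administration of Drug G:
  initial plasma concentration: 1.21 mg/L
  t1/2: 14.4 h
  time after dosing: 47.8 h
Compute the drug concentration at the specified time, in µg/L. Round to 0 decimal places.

k = ln2 / t½ = 0.693147 / 14.4 = 0.04814 h⁻¹
C = C₀ · e^(−k·t) = 1.210 × e^(−0.04814 × 47.8)
  = 1.210 × 0.1001 = 0.1211 mg/L
Convert: 0.1211 mg/L × 1000 = 121.1 µg/L

121 µg/L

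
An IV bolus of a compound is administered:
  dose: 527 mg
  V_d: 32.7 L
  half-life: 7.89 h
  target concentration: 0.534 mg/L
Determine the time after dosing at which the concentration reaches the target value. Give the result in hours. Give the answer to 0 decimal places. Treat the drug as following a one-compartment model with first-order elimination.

C₀ = Dose / Vd = 527.0 / 32.7 = 16.12 mg/L
k = ln2 / t½ = 0.693147 / 7.89 = 0.08785 h⁻¹
t = ln(C₀ / C) / k = ln(16.12 / 0.534) / 0.08785
  = ln(30.19) / 0.08785 = 3.408 / 0.08785 = 38.79 h

39 h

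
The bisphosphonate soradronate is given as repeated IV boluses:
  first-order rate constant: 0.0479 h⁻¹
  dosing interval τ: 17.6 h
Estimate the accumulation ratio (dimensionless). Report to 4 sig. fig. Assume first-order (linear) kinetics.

1.756

e^(−kτ) = e^(−0.04790 × 17.6) = 0.4304
Accumulation ratio R = 1 / (1 − e^(−kτ)) = 1 / (1 − 0.4304) = 1.756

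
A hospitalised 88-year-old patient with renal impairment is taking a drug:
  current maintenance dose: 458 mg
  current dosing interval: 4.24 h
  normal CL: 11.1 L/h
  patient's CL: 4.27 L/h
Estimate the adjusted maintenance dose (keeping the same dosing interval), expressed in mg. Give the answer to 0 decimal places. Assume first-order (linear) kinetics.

176 mg

To keep the same average steady-state level, dosing rate must scale with clearance.
CL ratio = 4.27 / 11.1 = 0.3847
New dose (same interval) = 458 × 0.3847 = 176.2 mg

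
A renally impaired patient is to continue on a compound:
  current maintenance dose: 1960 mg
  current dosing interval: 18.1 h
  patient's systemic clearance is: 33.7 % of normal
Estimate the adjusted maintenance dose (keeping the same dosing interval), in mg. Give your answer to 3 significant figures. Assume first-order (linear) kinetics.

661 mg

To keep the same average steady-state level, dosing rate must scale with clearance.
CL ratio = 33.7 / 100 = 0.3370
New dose (same interval) = 1960 × 0.3370 = 660.5 mg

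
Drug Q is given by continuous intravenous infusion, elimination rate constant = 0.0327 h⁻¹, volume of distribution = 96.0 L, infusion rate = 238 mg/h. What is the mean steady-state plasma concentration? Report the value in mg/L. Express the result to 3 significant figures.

75.8 mg/L

CL = k × Vd = 0.03270 × 96.0 = 3.139 L/h
At steady state Css = R₀ / CL = 238 / 3.139 = 75.82 mg/L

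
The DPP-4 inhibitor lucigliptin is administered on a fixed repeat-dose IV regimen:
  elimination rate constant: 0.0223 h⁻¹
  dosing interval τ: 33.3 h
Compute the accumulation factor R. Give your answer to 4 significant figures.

e^(−kτ) = e^(−0.02230 × 33.3) = 0.4759
Accumulation ratio R = 1 / (1 − e^(−kτ)) = 1 / (1 − 0.4759) = 1.908

1.908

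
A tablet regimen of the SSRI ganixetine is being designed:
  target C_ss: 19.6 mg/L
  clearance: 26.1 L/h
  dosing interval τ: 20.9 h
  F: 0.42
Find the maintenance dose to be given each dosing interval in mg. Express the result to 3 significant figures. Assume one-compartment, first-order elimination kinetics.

25500 mg

At steady state, F × (Dose/τ) = Css × CL.
Dose = Css × CL × τ / F = 19.6 × 26.10 × 20.9 / 0.42 = 25460 mg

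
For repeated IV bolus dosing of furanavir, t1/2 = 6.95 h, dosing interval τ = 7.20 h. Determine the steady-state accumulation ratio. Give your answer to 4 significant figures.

1.952

k = ln2 / t½ = 0.693147 / 6.95 = 0.09973 h⁻¹
e^(−kτ) = e^(−0.09973 × 7.20) = 0.4877
Accumulation ratio R = 1 / (1 − e^(−kτ)) = 1 / (1 − 0.4877) = 1.952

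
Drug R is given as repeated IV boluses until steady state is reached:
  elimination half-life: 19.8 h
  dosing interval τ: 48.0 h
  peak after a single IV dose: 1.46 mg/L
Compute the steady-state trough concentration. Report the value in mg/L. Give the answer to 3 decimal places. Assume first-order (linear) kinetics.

0.334 mg/L

k = ln2 / t½ = 0.693147 / 19.8 = 0.03501 h⁻¹
e^(−kτ) = e^(−0.03501 × 48.0) = 0.1863
Accumulation ratio R = 1 / (1 − e^(−kτ)) = 1 / (1 − 0.1863) = 1.229
Steady-state trough = C₀ × R × e^(−kτ) = 1.46 × 1.229 × 0.1863 = 0.3343 mg/L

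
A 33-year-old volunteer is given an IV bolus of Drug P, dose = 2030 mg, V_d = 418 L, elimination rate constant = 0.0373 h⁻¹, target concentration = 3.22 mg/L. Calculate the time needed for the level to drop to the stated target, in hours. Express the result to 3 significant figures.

11.0 h

C₀ = Dose / Vd = 2030 / 418 = 4.856 mg/L
t = ln(C₀ / C) / k = ln(4.856 / 3.22) / 0.03730
  = ln(1.508) / 0.03730 = 0.4108 / 0.03730 = 11.01 h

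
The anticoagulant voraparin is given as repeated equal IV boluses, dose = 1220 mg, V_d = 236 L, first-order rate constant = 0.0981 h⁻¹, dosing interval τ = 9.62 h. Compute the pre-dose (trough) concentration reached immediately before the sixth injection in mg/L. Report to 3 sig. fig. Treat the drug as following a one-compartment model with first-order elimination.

3.26 mg/L

C₀ per dose = Dose / Vd = 1220 / 236 = 5.169 mg/L
Fraction remaining after one interval: r = e^(−kτ) = e^(−0.09810 × 9.62) = 0.3892
Before dose 6, 5 doses have been given (aged 1τ, 2τ, 3τ, 4τ, 5τ).
C_trough = C₀ × (r + r² + … + r^5) = C₀ × r(1−r^5)/(1−r)
        = 5.169 × 0.3892 × (1 − 0.008930) / (1 − 0.3892) = 3.264 mg/L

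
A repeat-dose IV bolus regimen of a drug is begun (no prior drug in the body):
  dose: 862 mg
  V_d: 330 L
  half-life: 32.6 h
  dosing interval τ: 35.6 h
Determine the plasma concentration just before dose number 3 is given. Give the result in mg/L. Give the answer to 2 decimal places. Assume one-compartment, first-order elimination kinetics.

C₀ per dose = Dose / Vd = 862 / 330 = 2.612 mg/L
k = ln2 / t½ = 0.693147 / 32.6 = 0.02126 h⁻¹
Fraction remaining after one interval: r = e^(−kτ) = e^(−0.02126 × 35.6) = 0.4691
Before dose 3, 2 doses have been given (aged 1τ, 2τ).
C_trough = C₀ × (r + r²) = 2.612 × (0.4691 + 0.2201) = 1.800 mg/L

1.80 mg/L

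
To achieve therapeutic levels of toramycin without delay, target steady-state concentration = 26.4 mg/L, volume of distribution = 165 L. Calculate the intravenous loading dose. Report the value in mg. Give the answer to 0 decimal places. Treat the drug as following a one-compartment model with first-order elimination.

LD = Css × Vd = 26.4 × 165 = 4356 mg

4356 mg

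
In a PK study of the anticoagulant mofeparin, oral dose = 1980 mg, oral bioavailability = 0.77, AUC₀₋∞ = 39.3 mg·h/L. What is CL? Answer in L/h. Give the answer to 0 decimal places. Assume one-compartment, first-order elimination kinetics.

39 L/h

CL = F·Dose / AUC = 0.77 × 1980 / 39.3 = 38.79 L/h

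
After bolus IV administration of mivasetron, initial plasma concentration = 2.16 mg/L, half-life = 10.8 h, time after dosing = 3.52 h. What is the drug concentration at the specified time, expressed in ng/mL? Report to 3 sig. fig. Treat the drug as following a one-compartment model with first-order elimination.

k = ln2 / t½ = 0.693147 / 10.8 = 0.06418 h⁻¹
C = C₀ · e^(−k·t) = 2.160 × e^(−0.06418 × 3.52)
  = 2.160 × 0.7978 = 1.723 mg/L
Convert: 1.723 mg/L × 1000 = 1723 ng/mL

1720 ng/mL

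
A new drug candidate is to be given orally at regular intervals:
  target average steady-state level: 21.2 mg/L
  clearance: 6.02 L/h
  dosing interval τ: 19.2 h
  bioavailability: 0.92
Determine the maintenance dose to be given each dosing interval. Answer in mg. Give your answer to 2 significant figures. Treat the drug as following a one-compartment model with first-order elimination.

2700 mg

At steady state, F × (Dose/τ) = Css × CL.
Dose = Css × CL × τ / F = 21.2 × 6.020 × 19.2 / 0.92 = 2663 mg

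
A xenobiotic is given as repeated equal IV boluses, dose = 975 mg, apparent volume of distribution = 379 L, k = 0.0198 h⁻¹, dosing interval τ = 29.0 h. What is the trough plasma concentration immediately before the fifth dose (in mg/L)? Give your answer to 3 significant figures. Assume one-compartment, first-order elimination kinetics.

2.98 mg/L

C₀ per dose = Dose / Vd = 975 / 379 = 2.573 mg/L
Fraction remaining after one interval: r = e^(−kτ) = e^(−0.01980 × 29.0) = 0.5632
Before dose 5, 4 doses have been given (aged 1τ, 2τ, 3τ, 4τ).
C_trough = C₀ × (r + r² + … + r^4) = C₀ × r(1−r^4)/(1−r)
        = 2.573 × 0.5632 × (1 − 0.1006) / (1 − 0.5632) = 2.984 mg/L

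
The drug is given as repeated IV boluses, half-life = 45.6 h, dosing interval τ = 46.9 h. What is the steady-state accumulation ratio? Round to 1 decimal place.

k = ln2 / t½ = 0.693147 / 45.6 = 0.01520 h⁻¹
e^(−kτ) = e^(−0.01520 × 46.9) = 0.4902
Accumulation ratio R = 1 / (1 − e^(−kτ)) = 1 / (1 − 0.4902) = 1.962

2.0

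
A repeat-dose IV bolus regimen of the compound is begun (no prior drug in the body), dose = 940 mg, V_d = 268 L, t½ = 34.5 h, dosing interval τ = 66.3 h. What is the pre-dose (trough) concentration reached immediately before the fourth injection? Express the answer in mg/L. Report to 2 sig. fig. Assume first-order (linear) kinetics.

C₀ per dose = Dose / Vd = 940 / 268 = 3.507 mg/L
k = ln2 / t½ = 0.693147 / 34.5 = 0.02009 h⁻¹
Fraction remaining after one interval: r = e^(−kτ) = e^(−0.02009 × 66.3) = 0.2640
Before dose 4, 3 doses have been given (aged 1τ, 2τ, 3τ).
C_trough = C₀ × (r + r² + … + r^3) = C₀ × r(1−r^3)/(1−r)
        = 3.507 × 0.2640 × (1 − 0.01840) / (1 − 0.2640) = 1.235 mg/L

1.2 mg/L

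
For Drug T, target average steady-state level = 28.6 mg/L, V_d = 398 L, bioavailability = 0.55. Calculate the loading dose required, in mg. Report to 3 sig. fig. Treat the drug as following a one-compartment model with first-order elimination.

20700 mg

LD = Css × Vd / F = 28.6 × 398 / 0.55 = 20700 mg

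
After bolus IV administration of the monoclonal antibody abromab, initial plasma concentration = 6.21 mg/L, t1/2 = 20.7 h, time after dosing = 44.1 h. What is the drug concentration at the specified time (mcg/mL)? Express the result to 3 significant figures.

k = ln2 / t½ = 0.693147 / 20.7 = 0.03349 h⁻¹
C = C₀ · e^(−k·t) = 6.210 × e^(−0.03349 × 44.1)
  = 6.210 × 0.2283 = 1.418 mg/L
(1.418 mg/L = 1.418 mcg/mL)

1.42 mcg/mL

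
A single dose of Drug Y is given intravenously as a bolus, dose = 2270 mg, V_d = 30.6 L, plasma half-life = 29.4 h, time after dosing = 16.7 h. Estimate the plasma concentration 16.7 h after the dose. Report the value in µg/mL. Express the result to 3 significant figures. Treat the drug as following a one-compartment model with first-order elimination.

50.0 µg/mL

C₀ = Dose / Vd = 2270 / 30.6 = 74.18 mg/L
k = ln2 / t½ = 0.693147 / 29.4 = 0.02358 h⁻¹
C = C₀ · e^(−k·t) = 74.18 × e^(−0.02358 × 16.7)
  = 74.18 × 0.6745 = 50.03 mg/L
(50.03 mg/L = 50.03 µg/mL)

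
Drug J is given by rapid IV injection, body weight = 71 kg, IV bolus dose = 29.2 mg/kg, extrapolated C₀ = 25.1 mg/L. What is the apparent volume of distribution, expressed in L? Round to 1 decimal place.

82.6 L

Dose = 29.2 × 71 = 2073 mg
Vd = Dose / C₀ = 2073 / 25.1 = 82.59 L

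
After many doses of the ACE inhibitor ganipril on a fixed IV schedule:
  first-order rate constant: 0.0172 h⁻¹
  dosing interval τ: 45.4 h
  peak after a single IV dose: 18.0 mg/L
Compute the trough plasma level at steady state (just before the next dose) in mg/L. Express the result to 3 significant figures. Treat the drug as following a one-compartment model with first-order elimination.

e^(−kτ) = e^(−0.01720 × 45.4) = 0.4580
Accumulation ratio R = 1 / (1 − e^(−kτ)) = 1 / (1 − 0.4580) = 1.845
Steady-state trough = C₀ × R × e^(−kτ) = 18.0 × 1.845 × 0.4580 = 15.21 mg/L

15.2 mg/L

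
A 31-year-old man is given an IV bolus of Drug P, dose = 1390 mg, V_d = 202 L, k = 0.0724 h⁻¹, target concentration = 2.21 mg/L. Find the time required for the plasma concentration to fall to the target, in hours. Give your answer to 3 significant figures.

15.7 h

C₀ = Dose / Vd = 1390 / 202 = 6.881 mg/L
t = ln(C₀ / C) / k = ln(6.881 / 2.21) / 0.07240
  = ln(3.114) / 0.07240 = 1.136 / 0.07240 = 15.69 h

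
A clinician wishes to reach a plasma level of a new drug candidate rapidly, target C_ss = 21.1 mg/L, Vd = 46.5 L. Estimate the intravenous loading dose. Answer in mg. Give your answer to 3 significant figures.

LD = Css × Vd = 21.1 × 46.5 = 981.2 mg

981 mg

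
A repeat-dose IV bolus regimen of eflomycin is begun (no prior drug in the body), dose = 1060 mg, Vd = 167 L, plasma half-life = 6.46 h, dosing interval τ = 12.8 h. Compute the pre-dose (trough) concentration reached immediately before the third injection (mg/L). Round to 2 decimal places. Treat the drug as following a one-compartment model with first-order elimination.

C₀ per dose = Dose / Vd = 1060 / 167 = 6.347 mg/L
k = ln2 / t½ = 0.693147 / 6.46 = 0.1073 h⁻¹
Fraction remaining after one interval: r = e^(−kτ) = e^(−0.1073 × 12.8) = 0.2532
Before dose 3, 2 doses have been given (aged 1τ, 2τ).
C_trough = C₀ × (r + r²) = 6.347 × (0.2532 + 0.06411) = 2.014 mg/L

2.01 mg/L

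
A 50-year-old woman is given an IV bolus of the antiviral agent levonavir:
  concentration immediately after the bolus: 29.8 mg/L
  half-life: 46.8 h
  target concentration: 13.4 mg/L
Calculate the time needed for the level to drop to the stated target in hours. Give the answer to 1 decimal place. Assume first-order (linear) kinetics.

54.0 h

k = ln2 / t½ = 0.693147 / 46.8 = 0.01481 h⁻¹
t = ln(C₀ / C) / k = ln(29.80 / 13.4) / 0.01481
  = ln(2.224) / 0.01481 = 0.7993 / 0.01481 = 53.97 h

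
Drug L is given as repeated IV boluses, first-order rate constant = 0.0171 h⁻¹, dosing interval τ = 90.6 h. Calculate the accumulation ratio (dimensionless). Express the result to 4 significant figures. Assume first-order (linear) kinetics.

e^(−kτ) = e^(−0.01710 × 90.6) = 0.2124
Accumulation ratio R = 1 / (1 − e^(−kτ)) = 1 / (1 − 0.2124) = 1.270

1.270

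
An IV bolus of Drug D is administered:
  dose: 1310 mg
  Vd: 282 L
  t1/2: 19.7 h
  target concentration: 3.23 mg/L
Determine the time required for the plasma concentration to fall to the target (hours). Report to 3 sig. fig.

C₀ = Dose / Vd = 1310 / 282 = 4.645 mg/L
k = ln2 / t½ = 0.693147 / 19.7 = 0.03519 h⁻¹
t = ln(C₀ / C) / k = ln(4.645 / 3.23) / 0.03519
  = ln(1.438) / 0.03519 = 0.3633 / 0.03519 = 10.32 h

10.3 h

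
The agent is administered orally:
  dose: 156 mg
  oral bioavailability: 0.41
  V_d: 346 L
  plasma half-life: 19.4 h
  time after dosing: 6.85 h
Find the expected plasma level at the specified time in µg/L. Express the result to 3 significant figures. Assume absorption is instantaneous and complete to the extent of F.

Amount reaching circulation = F × Dose = 0.41 × 156.0 = 63.96 mg
C₀ = F·Dose / Vd = 63.96 / 346 = 0.1849 mg/L
k = ln2 / t½ = 0.693147 / 19.4 = 0.03573 h⁻¹
C = C₀ · e^(−k·t) = 0.1849 × e^(−0.03573 × 6.85)
  = 0.1849 × 0.7829 = 0.1448 mg/L
Convert: 0.1448 mg/L × 1000 = 144.8 µg/L

145 µg/L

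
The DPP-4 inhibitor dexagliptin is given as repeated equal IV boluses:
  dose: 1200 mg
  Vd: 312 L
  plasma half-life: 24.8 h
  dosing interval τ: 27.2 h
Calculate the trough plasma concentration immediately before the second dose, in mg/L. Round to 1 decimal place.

C₀ per dose = Dose / Vd = 1200 / 312 = 3.846 mg/L
k = ln2 / t½ = 0.693147 / 24.8 = 0.02795 h⁻¹
Fraction remaining after one interval: r = e^(−kτ) = e^(−0.02795 × 27.2) = 0.4676
Before dose 2, 1 dose has been given (aged 1τ).
C_trough = C₀ × r = 3.846 × 0.4676 = 1.798 mg/L

1.8 mg/L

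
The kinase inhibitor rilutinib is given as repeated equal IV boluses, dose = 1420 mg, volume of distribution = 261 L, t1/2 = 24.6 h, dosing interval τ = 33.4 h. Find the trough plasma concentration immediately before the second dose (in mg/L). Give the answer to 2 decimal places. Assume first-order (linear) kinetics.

2.12 mg/L

C₀ per dose = Dose / Vd = 1420 / 261 = 5.441 mg/L
k = ln2 / t½ = 0.693147 / 24.6 = 0.02818 h⁻¹
Fraction remaining after one interval: r = e^(−kτ) = e^(−0.02818 × 33.4) = 0.3902
Before dose 2, 1 dose has been given (aged 1τ).
C_trough = C₀ × r = 5.441 × 0.3902 = 2.123 mg/L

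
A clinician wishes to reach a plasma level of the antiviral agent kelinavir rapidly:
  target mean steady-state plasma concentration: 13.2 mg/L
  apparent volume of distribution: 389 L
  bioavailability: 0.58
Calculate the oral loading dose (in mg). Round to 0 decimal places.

LD = Css × Vd / F = 13.2 × 389 / 0.58 = 8853 mg

8853 mg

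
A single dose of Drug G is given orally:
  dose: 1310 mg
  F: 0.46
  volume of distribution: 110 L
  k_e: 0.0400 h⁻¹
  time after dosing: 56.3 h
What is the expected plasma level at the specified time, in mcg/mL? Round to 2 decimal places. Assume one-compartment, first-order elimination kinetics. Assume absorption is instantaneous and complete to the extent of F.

Amount reaching circulation = F × Dose = 0.46 × 1310 = 602.6 mg
C₀ = F·Dose / Vd = 602.6 / 110 = 5.478 mg/L
C = C₀ · e^(−k·t) = 5.478 × e^(−0.04000 × 56.3)
  = 5.478 × 0.1052 = 0.5763 mg/L
(0.5763 mg/L = 0.5763 mcg/mL)

0.58 mcg/mL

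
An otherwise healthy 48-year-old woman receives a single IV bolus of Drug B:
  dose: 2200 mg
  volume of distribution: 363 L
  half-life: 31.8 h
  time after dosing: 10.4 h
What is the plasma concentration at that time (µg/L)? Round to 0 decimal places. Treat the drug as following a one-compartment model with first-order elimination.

C₀ = Dose / Vd = 2200 / 363 = 6.061 mg/L
k = ln2 / t½ = 0.693147 / 31.8 = 0.02180 h⁻¹
C = C₀ · e^(−k·t) = 6.061 × e^(−0.02180 × 10.4)
  = 6.061 × 0.7971 = 4.831 mg/L
Convert: 4.831 mg/L × 1000 = 4831 µg/L

4831 µg/L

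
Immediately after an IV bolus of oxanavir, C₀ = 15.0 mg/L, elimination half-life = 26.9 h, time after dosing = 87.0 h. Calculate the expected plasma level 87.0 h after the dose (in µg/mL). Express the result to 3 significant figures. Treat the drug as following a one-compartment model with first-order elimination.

1.59 µg/mL

k = ln2 / t½ = 0.693147 / 26.9 = 0.02577 h⁻¹
C = C₀ · e^(−k·t) = 15.00 × e^(−0.02577 × 87.0)
  = 15.00 × 0.1062 = 1.593 mg/L
(1.593 mg/L = 1.593 µg/mL)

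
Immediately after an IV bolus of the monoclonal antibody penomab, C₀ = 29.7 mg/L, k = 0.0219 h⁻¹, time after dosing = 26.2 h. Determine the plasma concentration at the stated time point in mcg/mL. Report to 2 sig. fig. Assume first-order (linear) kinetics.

C = C₀ · e^(−k·t) = 29.70 × e^(−0.02190 × 26.2)
  = 29.70 × 0.5634 = 16.73 mg/L
(16.73 mg/L = 16.73 mcg/mL)

17 mcg/mL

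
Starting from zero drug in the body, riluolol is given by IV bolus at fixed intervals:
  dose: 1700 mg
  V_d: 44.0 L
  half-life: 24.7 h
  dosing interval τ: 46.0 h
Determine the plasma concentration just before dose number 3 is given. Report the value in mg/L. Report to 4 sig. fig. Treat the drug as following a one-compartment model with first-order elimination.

13.55 mg/L

C₀ per dose = Dose / Vd = 1700 / 44.0 = 38.64 mg/L
k = ln2 / t½ = 0.693147 / 24.7 = 0.02806 h⁻¹
Fraction remaining after one interval: r = e^(−kτ) = e^(−0.02806 × 46.0) = 0.2751
Before dose 3, 2 doses have been given (aged 1τ, 2τ).
C_trough = C₀ × (r + r²) = 38.64 × (0.2751 + 0.07568) = 13.55 mg/L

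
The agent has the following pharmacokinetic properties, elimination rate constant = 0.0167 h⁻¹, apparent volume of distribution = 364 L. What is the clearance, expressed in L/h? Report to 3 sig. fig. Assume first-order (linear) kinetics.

CL = k × Vd = 0.0167 × 364 = 6.079 L/h

6.08 L/h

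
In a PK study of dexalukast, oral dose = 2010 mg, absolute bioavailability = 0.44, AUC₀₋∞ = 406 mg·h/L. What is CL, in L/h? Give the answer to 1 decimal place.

2.2 L/h

CL = F·Dose / AUC = 0.44 × 2010 / 406 = 2.178 L/h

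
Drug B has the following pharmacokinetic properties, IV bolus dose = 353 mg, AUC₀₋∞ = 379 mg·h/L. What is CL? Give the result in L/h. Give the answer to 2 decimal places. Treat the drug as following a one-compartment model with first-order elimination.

CL = Dose / AUC = 353 / 379 = 0.9314 L/h

0.93 L/h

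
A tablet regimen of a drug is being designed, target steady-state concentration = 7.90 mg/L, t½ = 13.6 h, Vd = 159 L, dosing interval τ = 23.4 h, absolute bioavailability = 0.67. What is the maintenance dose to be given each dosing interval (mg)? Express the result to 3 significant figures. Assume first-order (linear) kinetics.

k = ln2 / t½ = 0.693147 / 13.6 = 0.05097 h⁻¹
CL = k × Vd = 0.05097 × 159 = 8.104 L/h
At steady state, F × (Dose/τ) = Css × CL.
Dose = Css × CL × τ / F = 7.90 × 8.104 × 23.4 / 0.67 = 2236 mg

2240 mg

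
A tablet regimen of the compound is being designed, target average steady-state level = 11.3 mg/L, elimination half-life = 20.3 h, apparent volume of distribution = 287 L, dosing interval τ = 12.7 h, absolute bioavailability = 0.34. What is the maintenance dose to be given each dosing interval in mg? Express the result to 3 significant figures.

4140 mg

k = ln2 / t½ = 0.693147 / 20.3 = 0.03415 h⁻¹
CL = k × Vd = 0.03415 × 287 = 9.801 L/h
At steady state, F × (Dose/τ) = Css × CL.
Dose = Css × CL × τ / F = 11.3 × 9.801 × 12.7 / 0.34 = 4137 mg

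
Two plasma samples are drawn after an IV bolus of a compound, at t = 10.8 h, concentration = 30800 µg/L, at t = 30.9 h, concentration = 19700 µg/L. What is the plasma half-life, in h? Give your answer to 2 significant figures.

31 h

k = ln(C₁/C₂) / (t₂ − t₁) = ln(30800/19700) / (30.9 − 10.8)
  = 0.4469 / 20.10 = 0.02223 h⁻¹
t½ = ln2 / k = 0.693147 / 0.02223 = 31.18 h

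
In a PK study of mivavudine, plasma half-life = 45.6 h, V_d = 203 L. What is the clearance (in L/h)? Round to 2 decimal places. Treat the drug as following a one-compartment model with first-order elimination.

3.09 L/h

k = ln2 / t½ = 0.693147 / 45.6 = 0.01520 h⁻¹
CL = k × Vd = 0.01520 × 203 = 3.086 L/h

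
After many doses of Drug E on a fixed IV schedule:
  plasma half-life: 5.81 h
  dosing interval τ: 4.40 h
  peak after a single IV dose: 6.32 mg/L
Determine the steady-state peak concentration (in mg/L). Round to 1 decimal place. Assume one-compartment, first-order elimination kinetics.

k = ln2 / t½ = 0.693147 / 5.81 = 0.1193 h⁻¹
e^(−kτ) = e^(−0.1193 × 4.40) = 0.5916
Accumulation ratio R = 1 / (1 − e^(−kτ)) = 1 / (1 − 0.5916) = 2.449
Steady-state peak = C₀ × R = 6.32 × 2.449 = 15.48 mg/L

15.5 mg/L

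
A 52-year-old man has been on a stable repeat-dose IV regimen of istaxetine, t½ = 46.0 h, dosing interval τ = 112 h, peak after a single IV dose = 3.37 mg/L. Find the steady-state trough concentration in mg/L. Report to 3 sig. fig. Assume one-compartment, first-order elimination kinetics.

k = ln2 / t½ = 0.693147 / 46.0 = 0.01507 h⁻¹
e^(−kτ) = e^(−0.01507 × 112) = 0.1849
Accumulation ratio R = 1 / (1 − e^(−kτ)) = 1 / (1 − 0.1849) = 1.227
Steady-state trough = C₀ × R × e^(−kτ) = 3.37 × 1.227 × 0.1849 = 0.7646 mg/L

0.765 mg/L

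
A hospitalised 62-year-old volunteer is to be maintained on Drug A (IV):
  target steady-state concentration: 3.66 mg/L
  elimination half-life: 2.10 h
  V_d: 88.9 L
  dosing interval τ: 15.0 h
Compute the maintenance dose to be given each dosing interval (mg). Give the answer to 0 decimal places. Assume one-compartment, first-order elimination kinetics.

1611 mg

k = ln2 / t½ = 0.693147 / 2.10 = 0.3301 h⁻¹
CL = k × Vd = 0.3301 × 88.9 = 29.35 L/h
At steady state, Dose/τ = Css × CL.
Dose = Css × CL × τ = 3.66 × 29.35 × 15.0 = 1611 mg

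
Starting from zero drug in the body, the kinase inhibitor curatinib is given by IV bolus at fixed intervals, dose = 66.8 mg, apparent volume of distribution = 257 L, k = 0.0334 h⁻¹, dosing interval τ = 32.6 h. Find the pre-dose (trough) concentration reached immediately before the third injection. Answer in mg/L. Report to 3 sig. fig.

0.117 mg/L

C₀ per dose = Dose / Vd = 66.8 / 257 = 0.2599 mg/L
Fraction remaining after one interval: r = e^(−kτ) = e^(−0.03340 × 32.6) = 0.3366
Before dose 3, 2 doses have been given (aged 1τ, 2τ).
C_trough = C₀ × (r + r²) = 0.2599 × (0.3366 + 0.1133) = 0.1169 mg/L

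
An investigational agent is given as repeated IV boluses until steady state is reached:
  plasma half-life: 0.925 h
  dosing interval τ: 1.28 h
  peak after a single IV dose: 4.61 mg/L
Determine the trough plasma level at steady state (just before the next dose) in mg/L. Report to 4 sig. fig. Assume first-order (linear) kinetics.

2.864 mg/L

k = ln2 / t½ = 0.693147 / 0.925 = 0.7493 h⁻¹
e^(−kτ) = e^(−0.7493 × 1.28) = 0.3832
Accumulation ratio R = 1 / (1 − e^(−kτ)) = 1 / (1 − 0.3832) = 1.621
Steady-state trough = C₀ × R × e^(−kτ) = 4.61 × 1.621 × 0.3832 = 2.864 mg/L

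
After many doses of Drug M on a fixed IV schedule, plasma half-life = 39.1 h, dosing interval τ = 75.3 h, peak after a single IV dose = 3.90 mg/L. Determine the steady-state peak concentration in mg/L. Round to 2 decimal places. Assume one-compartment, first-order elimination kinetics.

k = ln2 / t½ = 0.693147 / 39.1 = 0.01773 h⁻¹
e^(−kτ) = e^(−0.01773 × 75.3) = 0.2631
Accumulation ratio R = 1 / (1 − e^(−kτ)) = 1 / (1 − 0.2631) = 1.357
Steady-state peak = C₀ × R = 3.90 × 1.357 = 5.292 mg/L

5.29 mg/L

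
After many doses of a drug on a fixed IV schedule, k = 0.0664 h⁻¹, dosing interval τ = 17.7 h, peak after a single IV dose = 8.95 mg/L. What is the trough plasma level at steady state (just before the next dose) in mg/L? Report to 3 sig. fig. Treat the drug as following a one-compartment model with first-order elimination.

4.00 mg/L

e^(−kτ) = e^(−0.06640 × 17.7) = 0.3087
Accumulation ratio R = 1 / (1 − e^(−kτ)) = 1 / (1 − 0.3087) = 1.447
Steady-state trough = C₀ × R × e^(−kτ) = 8.95 × 1.447 × 0.3087 = 3.998 mg/L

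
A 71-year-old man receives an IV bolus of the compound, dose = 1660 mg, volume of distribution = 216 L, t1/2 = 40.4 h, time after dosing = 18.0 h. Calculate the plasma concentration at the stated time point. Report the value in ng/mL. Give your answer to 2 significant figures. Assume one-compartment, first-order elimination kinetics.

5600 ng/mL

C₀ = Dose / Vd = 1660 / 216 = 7.685 mg/L
k = ln2 / t½ = 0.693147 / 40.4 = 0.01716 h⁻¹
C = C₀ · e^(−k·t) = 7.685 × e^(−0.01716 × 18.0)
  = 7.685 × 0.7343 = 5.643 mg/L
Convert: 5.643 mg/L × 1000 = 5643 ng/mL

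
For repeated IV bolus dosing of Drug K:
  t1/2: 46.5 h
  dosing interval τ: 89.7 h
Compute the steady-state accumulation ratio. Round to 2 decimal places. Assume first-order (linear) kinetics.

k = ln2 / t½ = 0.693147 / 46.5 = 0.01491 h⁻¹
e^(−kτ) = e^(−0.01491 × 89.7) = 0.2625
Accumulation ratio R = 1 / (1 − e^(−kτ)) = 1 / (1 − 0.2625) = 1.356

1.36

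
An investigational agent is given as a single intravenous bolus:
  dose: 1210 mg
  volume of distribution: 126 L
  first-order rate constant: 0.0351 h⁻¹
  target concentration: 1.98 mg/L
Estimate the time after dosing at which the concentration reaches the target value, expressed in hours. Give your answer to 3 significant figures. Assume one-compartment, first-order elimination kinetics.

C₀ = Dose / Vd = 1210 / 126 = 9.603 mg/L
t = ln(C₀ / C) / k = ln(9.603 / 1.98) / 0.03510
  = ln(4.850) / 0.03510 = 1.579 / 0.03510 = 44.99 h

45.0 h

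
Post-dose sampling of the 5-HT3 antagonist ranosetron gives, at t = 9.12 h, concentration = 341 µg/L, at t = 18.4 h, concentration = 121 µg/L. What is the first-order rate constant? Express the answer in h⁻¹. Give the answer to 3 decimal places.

0.112 h⁻¹

k = ln(C₁/C₂) / (t₂ − t₁) = ln(341/121) / (18.4 − 9.12)
  = 1.036 / 9.280 = 0.1116 h⁻¹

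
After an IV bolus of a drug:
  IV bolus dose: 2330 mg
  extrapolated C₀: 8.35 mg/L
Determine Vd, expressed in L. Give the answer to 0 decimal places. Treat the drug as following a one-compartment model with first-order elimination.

Vd = Dose / C₀ = 2330 / 8.35 = 279.0 L

279 L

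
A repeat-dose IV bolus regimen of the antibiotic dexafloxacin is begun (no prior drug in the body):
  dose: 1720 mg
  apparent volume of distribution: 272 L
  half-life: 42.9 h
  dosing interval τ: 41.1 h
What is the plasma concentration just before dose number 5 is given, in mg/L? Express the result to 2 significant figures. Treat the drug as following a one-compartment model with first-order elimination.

6.2 mg/L

C₀ per dose = Dose / Vd = 1720 / 272 = 6.324 mg/L
k = ln2 / t½ = 0.693147 / 42.9 = 0.01616 h⁻¹
Fraction remaining after one interval: r = e^(−kτ) = e^(−0.01616 × 41.1) = 0.5147
Before dose 5, 4 doses have been given (aged 1τ, 2τ, 3τ, 4τ).
C_trough = C₀ × (r + r² + … + r^4) = C₀ × r(1−r^4)/(1−r)
        = 6.324 × 0.5147 × (1 − 0.07018) / (1 − 0.5147) = 6.236 mg/L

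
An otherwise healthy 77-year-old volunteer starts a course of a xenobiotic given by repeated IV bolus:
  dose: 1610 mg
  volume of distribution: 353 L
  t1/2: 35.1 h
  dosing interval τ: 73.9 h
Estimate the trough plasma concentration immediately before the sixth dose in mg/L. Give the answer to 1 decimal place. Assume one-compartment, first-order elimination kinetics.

1.4 mg/L

C₀ per dose = Dose / Vd = 1610 / 353 = 4.561 mg/L
k = ln2 / t½ = 0.693147 / 35.1 = 0.01975 h⁻¹
Fraction remaining after one interval: r = e^(−kτ) = e^(−0.01975 × 73.9) = 0.2323
Before dose 6, 5 doses have been given (aged 1τ, 2τ, 3τ, 4τ, 5τ).
C_trough = C₀ × (r + r² + … + r^5) = C₀ × r(1−r^5)/(1−r)
        = 4.561 × 0.2323 × (1 − 0.0006765) / (1 − 0.2323) = 1.379 mg/L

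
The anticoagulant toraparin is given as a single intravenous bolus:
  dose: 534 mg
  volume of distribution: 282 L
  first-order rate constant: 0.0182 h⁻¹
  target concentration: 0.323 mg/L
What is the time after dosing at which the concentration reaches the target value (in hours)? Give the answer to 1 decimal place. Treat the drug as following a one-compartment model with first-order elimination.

C₀ = Dose / Vd = 534.0 / 282 = 1.894 mg/L
t = ln(C₀ / C) / k = ln(1.894 / 0.323) / 0.01820
  = ln(5.864) / 0.01820 = 1.769 / 0.01820 = 97.20 h

97.2 h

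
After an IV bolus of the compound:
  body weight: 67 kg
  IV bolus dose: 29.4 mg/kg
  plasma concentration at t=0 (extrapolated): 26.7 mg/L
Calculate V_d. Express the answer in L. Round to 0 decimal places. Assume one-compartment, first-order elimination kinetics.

Dose = 29.4 × 67 = 1970 mg
Vd = Dose / C₀ = 1970 / 26.7 = 73.78 L

74 L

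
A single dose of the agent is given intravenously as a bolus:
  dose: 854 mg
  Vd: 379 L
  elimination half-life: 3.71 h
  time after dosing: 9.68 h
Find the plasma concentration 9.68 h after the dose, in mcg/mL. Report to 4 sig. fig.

C₀ = Dose / Vd = 854.0 / 379 = 2.253 mg/L
k = ln2 / t½ = 0.693147 / 3.71 = 0.1868 h⁻¹
C = C₀ · e^(−k·t) = 2.253 × e^(−0.1868 × 9.68)
  = 2.253 × 0.1639 = 0.3693 mg/L
(0.3693 mg/L = 0.3693 mcg/mL)

0.3693 mcg/mL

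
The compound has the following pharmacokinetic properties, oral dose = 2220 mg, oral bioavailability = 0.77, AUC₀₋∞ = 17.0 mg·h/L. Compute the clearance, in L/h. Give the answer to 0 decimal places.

CL = F·Dose / AUC = 0.77 × 2220 / 17.0 = 100.6 L/h

101 L/h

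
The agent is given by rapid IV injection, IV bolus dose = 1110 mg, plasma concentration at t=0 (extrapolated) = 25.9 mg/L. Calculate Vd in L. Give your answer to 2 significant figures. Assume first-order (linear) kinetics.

Vd = Dose / C₀ = 1110 / 25.9 = 42.86 L

43 L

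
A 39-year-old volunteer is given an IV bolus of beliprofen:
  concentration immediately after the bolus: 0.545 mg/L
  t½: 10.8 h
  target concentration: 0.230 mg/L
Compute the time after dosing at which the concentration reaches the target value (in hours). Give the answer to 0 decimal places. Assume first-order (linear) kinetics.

k = ln2 / t½ = 0.693147 / 10.8 = 0.06418 h⁻¹
t = ln(C₀ / C) / k = ln(0.5450 / 0.230) / 0.06418
  = ln(2.370) / 0.06418 = 0.8629 / 0.06418 = 13.44 h

13 h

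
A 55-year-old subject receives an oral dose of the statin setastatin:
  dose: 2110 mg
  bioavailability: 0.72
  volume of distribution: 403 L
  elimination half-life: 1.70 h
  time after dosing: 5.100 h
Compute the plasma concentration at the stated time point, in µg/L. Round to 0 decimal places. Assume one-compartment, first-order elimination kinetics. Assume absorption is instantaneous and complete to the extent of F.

471 µg/L

Amount reaching circulation = F × Dose = 0.72 × 2110 = 1519 mg
C₀ = F·Dose / Vd = 1519 / 403 = 3.769 mg/L
k = ln2 / t½ = 0.693147 / 1.70 = 0.4077 h⁻¹
t / t½ = 5.100 / 1.70 = 3 half-lives
C = C₀ × (1/2)^3 = 3.769 × 0.1250 = 0.4711 mg/L
Convert: 0.4711 mg/L × 1000 = 471.1 µg/L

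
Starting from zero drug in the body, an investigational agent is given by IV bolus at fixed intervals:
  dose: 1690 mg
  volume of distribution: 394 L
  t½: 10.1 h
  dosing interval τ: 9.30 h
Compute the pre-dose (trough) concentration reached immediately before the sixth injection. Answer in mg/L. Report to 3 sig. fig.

4.60 mg/L

C₀ per dose = Dose / Vd = 1690 / 394 = 4.289 mg/L
k = ln2 / t½ = 0.693147 / 10.1 = 0.06863 h⁻¹
Fraction remaining after one interval: r = e^(−kτ) = e^(−0.06863 × 9.30) = 0.5282
Before dose 6, 5 doses have been given (aged 1τ, 2τ, 3τ, 4τ, 5τ).
C_trough = C₀ × (r + r² + … + r^5) = C₀ × r(1−r^5)/(1−r)
        = 4.289 × 0.5282 × (1 − 0.04111) / (1 − 0.5282) = 4.604 mg/L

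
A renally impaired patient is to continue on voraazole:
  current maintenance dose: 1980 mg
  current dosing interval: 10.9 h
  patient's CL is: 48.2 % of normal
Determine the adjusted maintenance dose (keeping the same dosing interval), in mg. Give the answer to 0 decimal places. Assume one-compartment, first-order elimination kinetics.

To keep the same average steady-state level, dosing rate must scale with clearance.
CL ratio = 48.2 / 100 = 0.4820
New dose (same interval) = 1980 × 0.4820 = 954.4 mg

954 mg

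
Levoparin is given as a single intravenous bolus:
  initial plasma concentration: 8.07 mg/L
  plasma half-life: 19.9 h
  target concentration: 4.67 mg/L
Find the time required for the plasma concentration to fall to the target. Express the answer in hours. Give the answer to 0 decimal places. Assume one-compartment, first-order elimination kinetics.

16 h

k = ln2 / t½ = 0.693147 / 19.9 = 0.03483 h⁻¹
t = ln(C₀ / C) / k = ln(8.070 / 4.67) / 0.03483
  = ln(1.728) / 0.03483 = 0.5470 / 0.03483 = 15.70 h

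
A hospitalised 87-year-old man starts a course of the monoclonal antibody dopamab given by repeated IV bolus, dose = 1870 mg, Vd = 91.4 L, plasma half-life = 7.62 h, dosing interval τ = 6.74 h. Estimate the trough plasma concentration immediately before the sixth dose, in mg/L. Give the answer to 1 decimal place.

C₀ per dose = Dose / Vd = 1870 / 91.4 = 20.46 mg/L
k = ln2 / t½ = 0.693147 / 7.62 = 0.09096 h⁻¹
Fraction remaining after one interval: r = e^(−kτ) = e^(−0.09096 × 6.74) = 0.5417
Before dose 6, 5 doses have been given (aged 1τ, 2τ, 3τ, 4τ, 5τ).
C_trough = C₀ × (r + r² + … + r^5) = C₀ × r(1−r^5)/(1−r)
        = 20.46 × 0.5417 × (1 − 0.04664) / (1 − 0.5417) = 23.06 mg/L

23.1 mg/L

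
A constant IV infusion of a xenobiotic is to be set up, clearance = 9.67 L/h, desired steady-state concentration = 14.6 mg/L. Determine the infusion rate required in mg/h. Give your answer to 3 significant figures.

At steady state, infusion rate R₀ = Css × CL = 14.6 × 9.670 = 141.2 mg/h

141 mg/h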